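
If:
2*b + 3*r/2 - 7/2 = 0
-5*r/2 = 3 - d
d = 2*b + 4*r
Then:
No Solution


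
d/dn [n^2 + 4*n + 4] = 2*n + 4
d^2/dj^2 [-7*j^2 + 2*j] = -14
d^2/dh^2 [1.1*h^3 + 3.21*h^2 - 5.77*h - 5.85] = 6.6*h + 6.42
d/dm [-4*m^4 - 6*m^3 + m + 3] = -16*m^3 - 18*m^2 + 1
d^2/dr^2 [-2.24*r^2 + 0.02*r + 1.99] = -4.48000000000000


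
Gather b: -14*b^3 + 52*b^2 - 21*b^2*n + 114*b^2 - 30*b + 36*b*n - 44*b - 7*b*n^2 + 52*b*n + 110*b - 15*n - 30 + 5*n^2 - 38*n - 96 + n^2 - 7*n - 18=-14*b^3 + b^2*(166 - 21*n) + b*(-7*n^2 + 88*n + 36) + 6*n^2 - 60*n - 144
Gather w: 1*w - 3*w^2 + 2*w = -3*w^2 + 3*w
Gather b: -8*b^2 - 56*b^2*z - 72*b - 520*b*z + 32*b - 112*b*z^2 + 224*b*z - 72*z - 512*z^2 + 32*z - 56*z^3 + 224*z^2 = b^2*(-56*z - 8) + b*(-112*z^2 - 296*z - 40) - 56*z^3 - 288*z^2 - 40*z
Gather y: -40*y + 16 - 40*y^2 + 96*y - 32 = -40*y^2 + 56*y - 16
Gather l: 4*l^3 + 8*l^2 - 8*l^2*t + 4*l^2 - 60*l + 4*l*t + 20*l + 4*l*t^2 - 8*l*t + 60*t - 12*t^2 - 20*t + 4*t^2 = 4*l^3 + l^2*(12 - 8*t) + l*(4*t^2 - 4*t - 40) - 8*t^2 + 40*t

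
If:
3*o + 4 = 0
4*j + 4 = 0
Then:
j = -1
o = -4/3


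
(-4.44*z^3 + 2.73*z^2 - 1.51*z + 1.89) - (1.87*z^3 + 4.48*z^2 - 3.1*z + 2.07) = -6.31*z^3 - 1.75*z^2 + 1.59*z - 0.18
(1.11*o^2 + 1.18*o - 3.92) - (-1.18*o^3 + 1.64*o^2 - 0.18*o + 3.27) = 1.18*o^3 - 0.53*o^2 + 1.36*o - 7.19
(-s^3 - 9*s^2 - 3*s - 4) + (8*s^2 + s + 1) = -s^3 - s^2 - 2*s - 3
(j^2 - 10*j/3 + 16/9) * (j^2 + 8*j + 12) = j^4 + 14*j^3/3 - 116*j^2/9 - 232*j/9 + 64/3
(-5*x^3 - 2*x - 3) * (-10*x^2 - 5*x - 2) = 50*x^5 + 25*x^4 + 30*x^3 + 40*x^2 + 19*x + 6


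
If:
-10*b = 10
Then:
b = -1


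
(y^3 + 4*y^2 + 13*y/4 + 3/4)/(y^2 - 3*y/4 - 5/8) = 2*(2*y^2 + 7*y + 3)/(4*y - 5)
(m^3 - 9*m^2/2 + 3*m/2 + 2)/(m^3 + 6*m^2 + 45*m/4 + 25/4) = 2*(2*m^3 - 9*m^2 + 3*m + 4)/(4*m^3 + 24*m^2 + 45*m + 25)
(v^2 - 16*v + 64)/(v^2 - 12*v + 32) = (v - 8)/(v - 4)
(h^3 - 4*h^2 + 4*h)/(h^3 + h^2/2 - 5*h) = 2*(h - 2)/(2*h + 5)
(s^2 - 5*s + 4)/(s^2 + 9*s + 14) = (s^2 - 5*s + 4)/(s^2 + 9*s + 14)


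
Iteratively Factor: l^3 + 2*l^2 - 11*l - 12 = (l + 1)*(l^2 + l - 12) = (l + 1)*(l + 4)*(l - 3)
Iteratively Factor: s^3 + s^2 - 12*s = (s - 3)*(s^2 + 4*s) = s*(s - 3)*(s + 4)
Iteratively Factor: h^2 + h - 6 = (h + 3)*(h - 2)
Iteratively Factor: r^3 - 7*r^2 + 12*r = (r - 4)*(r^2 - 3*r) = (r - 4)*(r - 3)*(r)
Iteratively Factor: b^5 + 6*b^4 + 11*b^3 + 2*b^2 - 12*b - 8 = (b - 1)*(b^4 + 7*b^3 + 18*b^2 + 20*b + 8) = (b - 1)*(b + 2)*(b^3 + 5*b^2 + 8*b + 4) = (b - 1)*(b + 1)*(b + 2)*(b^2 + 4*b + 4) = (b - 1)*(b + 1)*(b + 2)^2*(b + 2)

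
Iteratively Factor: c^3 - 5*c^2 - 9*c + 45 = (c + 3)*(c^2 - 8*c + 15) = (c - 5)*(c + 3)*(c - 3)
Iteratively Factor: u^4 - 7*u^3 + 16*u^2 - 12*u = (u - 3)*(u^3 - 4*u^2 + 4*u) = u*(u - 3)*(u^2 - 4*u + 4) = u*(u - 3)*(u - 2)*(u - 2)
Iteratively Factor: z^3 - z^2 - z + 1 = (z - 1)*(z^2 - 1) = (z - 1)^2*(z + 1)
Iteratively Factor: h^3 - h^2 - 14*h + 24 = (h - 3)*(h^2 + 2*h - 8) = (h - 3)*(h + 4)*(h - 2)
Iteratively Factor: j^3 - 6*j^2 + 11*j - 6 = (j - 3)*(j^2 - 3*j + 2) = (j - 3)*(j - 2)*(j - 1)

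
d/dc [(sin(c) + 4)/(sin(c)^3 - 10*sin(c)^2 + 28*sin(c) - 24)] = 2*(-3*sin(c) + cos(c)^2 + 33)*cos(c)/((sin(c) - 6)^2*(sin(c) - 2)^3)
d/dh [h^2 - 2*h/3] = 2*h - 2/3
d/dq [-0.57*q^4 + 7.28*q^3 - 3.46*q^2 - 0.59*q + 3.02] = -2.28*q^3 + 21.84*q^2 - 6.92*q - 0.59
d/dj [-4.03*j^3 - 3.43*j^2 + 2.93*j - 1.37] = -12.09*j^2 - 6.86*j + 2.93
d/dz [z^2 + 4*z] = 2*z + 4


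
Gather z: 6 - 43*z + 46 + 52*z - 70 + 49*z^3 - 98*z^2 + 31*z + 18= 49*z^3 - 98*z^2 + 40*z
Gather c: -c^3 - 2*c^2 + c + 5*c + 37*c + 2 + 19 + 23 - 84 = -c^3 - 2*c^2 + 43*c - 40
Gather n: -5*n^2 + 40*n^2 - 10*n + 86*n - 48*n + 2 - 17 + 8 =35*n^2 + 28*n - 7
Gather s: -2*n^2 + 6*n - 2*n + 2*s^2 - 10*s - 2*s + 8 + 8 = -2*n^2 + 4*n + 2*s^2 - 12*s + 16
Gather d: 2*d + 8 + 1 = 2*d + 9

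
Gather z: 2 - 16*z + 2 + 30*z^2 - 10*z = 30*z^2 - 26*z + 4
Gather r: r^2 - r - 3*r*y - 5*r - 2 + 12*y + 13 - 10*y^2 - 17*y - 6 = r^2 + r*(-3*y - 6) - 10*y^2 - 5*y + 5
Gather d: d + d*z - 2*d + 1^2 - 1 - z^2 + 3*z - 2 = d*(z - 1) - z^2 + 3*z - 2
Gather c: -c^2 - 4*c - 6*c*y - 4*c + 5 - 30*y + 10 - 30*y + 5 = -c^2 + c*(-6*y - 8) - 60*y + 20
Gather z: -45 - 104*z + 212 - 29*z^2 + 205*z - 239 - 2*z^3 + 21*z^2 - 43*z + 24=-2*z^3 - 8*z^2 + 58*z - 48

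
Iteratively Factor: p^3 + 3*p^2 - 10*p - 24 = (p - 3)*(p^2 + 6*p + 8) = (p - 3)*(p + 2)*(p + 4)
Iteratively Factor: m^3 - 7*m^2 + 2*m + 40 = (m + 2)*(m^2 - 9*m + 20) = (m - 4)*(m + 2)*(m - 5)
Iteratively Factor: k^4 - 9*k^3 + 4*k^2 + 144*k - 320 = (k - 4)*(k^3 - 5*k^2 - 16*k + 80) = (k - 5)*(k - 4)*(k^2 - 16) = (k - 5)*(k - 4)*(k + 4)*(k - 4)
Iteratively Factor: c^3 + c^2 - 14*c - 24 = (c + 3)*(c^2 - 2*c - 8) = (c - 4)*(c + 3)*(c + 2)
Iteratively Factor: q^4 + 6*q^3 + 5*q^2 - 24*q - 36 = (q - 2)*(q^3 + 8*q^2 + 21*q + 18) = (q - 2)*(q + 3)*(q^2 + 5*q + 6) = (q - 2)*(q + 3)^2*(q + 2)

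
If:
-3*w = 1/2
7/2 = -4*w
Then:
No Solution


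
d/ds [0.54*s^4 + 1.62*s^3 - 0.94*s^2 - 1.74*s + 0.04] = 2.16*s^3 + 4.86*s^2 - 1.88*s - 1.74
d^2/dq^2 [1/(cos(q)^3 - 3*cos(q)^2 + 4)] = 3*(-12*sin(q)^4 + 24*sin(q)^2 - 3*cos(q) - cos(3*q) - 4)/(4*(cos(q) - 2)^4*(cos(q) + 1)^3)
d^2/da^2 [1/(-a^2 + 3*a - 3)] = 2*(a^2 - 3*a - (2*a - 3)^2 + 3)/(a^2 - 3*a + 3)^3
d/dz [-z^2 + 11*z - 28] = 11 - 2*z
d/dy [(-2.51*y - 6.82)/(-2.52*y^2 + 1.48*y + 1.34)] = (-6.3252*y^2 - 34.3728*y + 6.7302)/(6.3504*y^4 - 7.4592*y^3 - 4.5632*y^2 + 3.9664*y + 1.7956)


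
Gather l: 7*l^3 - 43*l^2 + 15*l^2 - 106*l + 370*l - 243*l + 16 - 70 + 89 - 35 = 7*l^3 - 28*l^2 + 21*l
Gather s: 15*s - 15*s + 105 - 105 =0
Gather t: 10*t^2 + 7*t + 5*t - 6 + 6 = 10*t^2 + 12*t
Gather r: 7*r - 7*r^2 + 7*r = -7*r^2 + 14*r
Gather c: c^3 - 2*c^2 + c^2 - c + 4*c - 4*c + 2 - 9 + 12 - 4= c^3 - c^2 - c + 1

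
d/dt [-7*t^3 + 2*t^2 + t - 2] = -21*t^2 + 4*t + 1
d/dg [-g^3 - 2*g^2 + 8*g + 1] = -3*g^2 - 4*g + 8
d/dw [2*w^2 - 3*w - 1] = 4*w - 3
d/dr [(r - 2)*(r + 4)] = 2*r + 2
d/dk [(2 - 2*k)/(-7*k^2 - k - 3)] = 2*(7*k^2 + k - (k - 1)*(14*k + 1) + 3)/(7*k^2 + k + 3)^2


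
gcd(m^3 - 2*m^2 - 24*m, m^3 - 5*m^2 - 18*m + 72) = m^2 - 2*m - 24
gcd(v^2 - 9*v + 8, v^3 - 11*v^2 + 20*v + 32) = v - 8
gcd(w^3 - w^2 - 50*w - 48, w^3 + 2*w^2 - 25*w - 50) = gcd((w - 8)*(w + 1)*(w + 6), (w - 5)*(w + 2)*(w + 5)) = 1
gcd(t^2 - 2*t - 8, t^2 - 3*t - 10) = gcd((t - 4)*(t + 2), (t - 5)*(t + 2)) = t + 2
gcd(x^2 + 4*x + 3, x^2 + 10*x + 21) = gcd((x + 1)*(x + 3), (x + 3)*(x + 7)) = x + 3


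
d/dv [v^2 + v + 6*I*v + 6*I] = 2*v + 1 + 6*I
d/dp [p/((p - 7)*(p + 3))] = (-p^2 - 21)/(p^4 - 8*p^3 - 26*p^2 + 168*p + 441)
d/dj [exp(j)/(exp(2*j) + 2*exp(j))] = -exp(j)/(exp(j) + 2)^2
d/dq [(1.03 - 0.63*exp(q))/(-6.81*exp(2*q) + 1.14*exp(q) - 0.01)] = (-4.2903*exp(2*q) + 14.0286*exp(q) - 1.1679)*exp(q)/(46.3761*exp(4*q) - 15.5268*exp(3*q) + 1.4358*exp(2*q) - 0.0228*exp(q) + 0.0001)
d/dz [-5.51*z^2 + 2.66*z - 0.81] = 2.66 - 11.02*z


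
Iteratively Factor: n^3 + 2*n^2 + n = (n + 1)*(n^2 + n) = n*(n + 1)*(n + 1)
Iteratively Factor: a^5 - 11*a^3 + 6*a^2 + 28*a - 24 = (a + 2)*(a^4 - 2*a^3 - 7*a^2 + 20*a - 12) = (a - 2)*(a + 2)*(a^3 - 7*a + 6) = (a - 2)*(a - 1)*(a + 2)*(a^2 + a - 6) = (a - 2)*(a - 1)*(a + 2)*(a + 3)*(a - 2)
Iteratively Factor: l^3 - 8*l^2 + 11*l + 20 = (l - 4)*(l^2 - 4*l - 5) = (l - 5)*(l - 4)*(l + 1)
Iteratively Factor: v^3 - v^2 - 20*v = (v + 4)*(v^2 - 5*v) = v*(v + 4)*(v - 5)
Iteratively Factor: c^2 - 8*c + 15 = (c - 3)*(c - 5)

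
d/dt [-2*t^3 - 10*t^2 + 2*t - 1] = -6*t^2 - 20*t + 2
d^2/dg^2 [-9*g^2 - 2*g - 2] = -18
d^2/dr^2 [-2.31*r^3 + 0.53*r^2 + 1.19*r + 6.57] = 1.06 - 13.86*r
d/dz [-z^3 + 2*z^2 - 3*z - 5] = -3*z^2 + 4*z - 3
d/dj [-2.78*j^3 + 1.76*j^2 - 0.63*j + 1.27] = -8.34*j^2 + 3.52*j - 0.63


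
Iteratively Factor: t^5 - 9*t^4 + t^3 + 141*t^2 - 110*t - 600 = (t - 4)*(t^4 - 5*t^3 - 19*t^2 + 65*t + 150) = (t - 5)*(t - 4)*(t^3 - 19*t - 30) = (t - 5)*(t - 4)*(t + 2)*(t^2 - 2*t - 15) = (t - 5)*(t - 4)*(t + 2)*(t + 3)*(t - 5)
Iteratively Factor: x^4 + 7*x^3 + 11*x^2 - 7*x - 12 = (x + 1)*(x^3 + 6*x^2 + 5*x - 12) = (x - 1)*(x + 1)*(x^2 + 7*x + 12) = (x - 1)*(x + 1)*(x + 4)*(x + 3)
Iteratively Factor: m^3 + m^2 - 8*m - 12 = (m - 3)*(m^2 + 4*m + 4) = (m - 3)*(m + 2)*(m + 2)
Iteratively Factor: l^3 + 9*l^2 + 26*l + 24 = (l + 2)*(l^2 + 7*l + 12) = (l + 2)*(l + 3)*(l + 4)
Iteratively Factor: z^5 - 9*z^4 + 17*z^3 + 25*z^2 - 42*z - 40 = (z - 5)*(z^4 - 4*z^3 - 3*z^2 + 10*z + 8) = (z - 5)*(z - 4)*(z^3 - 3*z - 2) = (z - 5)*(z - 4)*(z + 1)*(z^2 - z - 2) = (z - 5)*(z - 4)*(z - 2)*(z + 1)*(z + 1)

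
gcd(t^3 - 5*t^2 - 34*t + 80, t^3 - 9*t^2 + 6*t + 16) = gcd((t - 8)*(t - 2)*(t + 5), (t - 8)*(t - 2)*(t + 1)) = t^2 - 10*t + 16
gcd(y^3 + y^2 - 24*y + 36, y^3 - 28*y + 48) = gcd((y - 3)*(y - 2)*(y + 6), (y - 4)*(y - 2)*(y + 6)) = y^2 + 4*y - 12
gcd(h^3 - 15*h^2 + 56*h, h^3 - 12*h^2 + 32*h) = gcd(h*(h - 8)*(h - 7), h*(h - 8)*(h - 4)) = h^2 - 8*h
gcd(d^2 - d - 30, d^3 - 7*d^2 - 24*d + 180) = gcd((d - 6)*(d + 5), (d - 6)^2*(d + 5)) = d^2 - d - 30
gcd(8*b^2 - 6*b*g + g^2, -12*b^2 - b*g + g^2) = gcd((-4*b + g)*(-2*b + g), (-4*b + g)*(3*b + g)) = 4*b - g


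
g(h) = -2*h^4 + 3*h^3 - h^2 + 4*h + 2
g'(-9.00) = 6583.00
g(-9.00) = -15424.00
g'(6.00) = -1412.00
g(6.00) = -1954.00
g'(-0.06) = 4.15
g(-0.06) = 1.76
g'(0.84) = 3.93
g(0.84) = 5.44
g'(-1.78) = 81.19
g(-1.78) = -45.29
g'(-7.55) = 3975.07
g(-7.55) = -7874.88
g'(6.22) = -1585.38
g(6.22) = -2283.47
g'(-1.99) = 106.67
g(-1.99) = -64.93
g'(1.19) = 0.88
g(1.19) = 6.39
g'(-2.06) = 116.25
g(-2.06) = -72.73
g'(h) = -8*h^3 + 9*h^2 - 2*h + 4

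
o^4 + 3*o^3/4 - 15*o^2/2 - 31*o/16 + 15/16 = (o - 5/2)*(o - 1/4)*(o + 1/2)*(o + 3)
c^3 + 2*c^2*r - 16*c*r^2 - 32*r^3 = (c - 4*r)*(c + 2*r)*(c + 4*r)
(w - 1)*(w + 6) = w^2 + 5*w - 6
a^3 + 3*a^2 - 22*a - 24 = (a - 4)*(a + 1)*(a + 6)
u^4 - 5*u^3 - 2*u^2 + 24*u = u*(u - 4)*(u - 3)*(u + 2)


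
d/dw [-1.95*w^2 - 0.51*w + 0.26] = -3.9*w - 0.51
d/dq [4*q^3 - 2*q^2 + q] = 12*q^2 - 4*q + 1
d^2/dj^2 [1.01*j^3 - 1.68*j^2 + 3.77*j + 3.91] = 6.06*j - 3.36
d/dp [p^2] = 2*p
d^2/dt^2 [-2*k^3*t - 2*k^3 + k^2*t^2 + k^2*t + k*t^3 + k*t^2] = 2*k*(k + 3*t + 1)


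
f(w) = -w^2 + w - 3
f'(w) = 1 - 2*w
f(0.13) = -2.89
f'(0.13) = 0.74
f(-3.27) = -16.96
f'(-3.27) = 7.54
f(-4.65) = -29.27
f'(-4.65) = 10.30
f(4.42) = -18.12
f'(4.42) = -7.84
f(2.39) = -6.32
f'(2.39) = -3.78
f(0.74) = -2.81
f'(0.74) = -0.48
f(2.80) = -8.04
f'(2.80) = -4.60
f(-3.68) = -20.22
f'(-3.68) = 8.36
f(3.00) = -9.00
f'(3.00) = -5.00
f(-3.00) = -15.00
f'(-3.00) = 7.00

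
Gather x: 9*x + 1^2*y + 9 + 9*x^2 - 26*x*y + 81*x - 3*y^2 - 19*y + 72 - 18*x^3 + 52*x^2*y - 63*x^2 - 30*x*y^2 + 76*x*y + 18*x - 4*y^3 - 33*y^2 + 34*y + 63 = -18*x^3 + x^2*(52*y - 54) + x*(-30*y^2 + 50*y + 108) - 4*y^3 - 36*y^2 + 16*y + 144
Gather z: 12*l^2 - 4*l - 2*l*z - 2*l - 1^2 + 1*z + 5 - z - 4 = 12*l^2 - 2*l*z - 6*l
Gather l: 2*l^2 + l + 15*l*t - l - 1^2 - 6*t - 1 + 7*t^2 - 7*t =2*l^2 + 15*l*t + 7*t^2 - 13*t - 2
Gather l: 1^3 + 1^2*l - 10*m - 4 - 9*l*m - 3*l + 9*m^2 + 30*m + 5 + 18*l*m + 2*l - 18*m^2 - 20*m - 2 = 9*l*m - 9*m^2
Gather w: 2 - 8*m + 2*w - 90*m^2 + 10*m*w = -90*m^2 - 8*m + w*(10*m + 2) + 2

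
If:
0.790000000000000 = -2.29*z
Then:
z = -0.34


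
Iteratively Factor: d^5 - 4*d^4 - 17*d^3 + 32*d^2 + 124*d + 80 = (d + 2)*(d^4 - 6*d^3 - 5*d^2 + 42*d + 40) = (d - 4)*(d + 2)*(d^3 - 2*d^2 - 13*d - 10) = (d - 4)*(d + 2)^2*(d^2 - 4*d - 5) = (d - 4)*(d + 1)*(d + 2)^2*(d - 5)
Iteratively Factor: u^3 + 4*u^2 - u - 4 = (u + 4)*(u^2 - 1) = (u + 1)*(u + 4)*(u - 1)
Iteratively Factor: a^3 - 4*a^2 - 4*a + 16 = (a + 2)*(a^2 - 6*a + 8) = (a - 4)*(a + 2)*(a - 2)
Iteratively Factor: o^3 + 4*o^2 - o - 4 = (o - 1)*(o^2 + 5*o + 4) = (o - 1)*(o + 1)*(o + 4)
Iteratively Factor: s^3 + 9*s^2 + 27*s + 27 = (s + 3)*(s^2 + 6*s + 9) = (s + 3)^2*(s + 3)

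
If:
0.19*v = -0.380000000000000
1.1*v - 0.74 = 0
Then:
No Solution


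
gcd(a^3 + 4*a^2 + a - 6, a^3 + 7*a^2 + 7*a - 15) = a^2 + 2*a - 3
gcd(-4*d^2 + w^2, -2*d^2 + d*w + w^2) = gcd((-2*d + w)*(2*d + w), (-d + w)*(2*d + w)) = 2*d + w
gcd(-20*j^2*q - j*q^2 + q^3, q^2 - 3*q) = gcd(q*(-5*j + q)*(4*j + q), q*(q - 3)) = q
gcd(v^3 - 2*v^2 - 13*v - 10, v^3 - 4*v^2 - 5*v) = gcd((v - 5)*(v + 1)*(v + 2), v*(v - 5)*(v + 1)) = v^2 - 4*v - 5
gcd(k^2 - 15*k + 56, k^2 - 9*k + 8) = k - 8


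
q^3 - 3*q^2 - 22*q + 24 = (q - 6)*(q - 1)*(q + 4)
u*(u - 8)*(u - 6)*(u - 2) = u^4 - 16*u^3 + 76*u^2 - 96*u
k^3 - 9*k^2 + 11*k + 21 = (k - 7)*(k - 3)*(k + 1)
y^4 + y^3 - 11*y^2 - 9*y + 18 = (y - 3)*(y - 1)*(y + 2)*(y + 3)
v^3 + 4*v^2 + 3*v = v*(v + 1)*(v + 3)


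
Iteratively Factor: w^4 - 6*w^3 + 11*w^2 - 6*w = (w - 1)*(w^3 - 5*w^2 + 6*w) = w*(w - 1)*(w^2 - 5*w + 6) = w*(w - 3)*(w - 1)*(w - 2)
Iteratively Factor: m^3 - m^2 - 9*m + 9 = (m - 3)*(m^2 + 2*m - 3) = (m - 3)*(m - 1)*(m + 3)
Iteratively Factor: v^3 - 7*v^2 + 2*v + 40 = (v - 4)*(v^2 - 3*v - 10) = (v - 4)*(v + 2)*(v - 5)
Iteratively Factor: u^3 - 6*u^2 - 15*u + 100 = (u - 5)*(u^2 - u - 20) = (u - 5)*(u + 4)*(u - 5)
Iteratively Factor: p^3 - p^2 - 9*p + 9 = (p + 3)*(p^2 - 4*p + 3) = (p - 1)*(p + 3)*(p - 3)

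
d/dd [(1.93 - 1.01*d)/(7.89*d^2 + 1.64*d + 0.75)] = (7.9689*d^2 - 30.4554*d - 3.9227)/(62.2521*d^4 + 25.8792*d^3 + 14.5246*d^2 + 2.46*d + 0.5625)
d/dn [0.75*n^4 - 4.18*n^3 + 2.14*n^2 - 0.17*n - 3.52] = 3.0*n^3 - 12.54*n^2 + 4.28*n - 0.17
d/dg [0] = 0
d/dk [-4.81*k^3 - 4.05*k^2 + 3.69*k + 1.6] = -14.43*k^2 - 8.1*k + 3.69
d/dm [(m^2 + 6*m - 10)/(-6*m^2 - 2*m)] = (17*m^2 - 60*m - 10)/(2*m^2*(9*m^2 + 6*m + 1))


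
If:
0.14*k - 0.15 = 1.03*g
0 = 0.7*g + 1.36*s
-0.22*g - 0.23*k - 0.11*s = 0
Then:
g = -0.13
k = 0.09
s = 0.07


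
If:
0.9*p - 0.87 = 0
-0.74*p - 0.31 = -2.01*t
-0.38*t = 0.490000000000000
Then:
No Solution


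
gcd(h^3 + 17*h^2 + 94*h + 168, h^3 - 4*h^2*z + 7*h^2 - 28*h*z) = h + 7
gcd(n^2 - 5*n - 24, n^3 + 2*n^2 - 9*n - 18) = n + 3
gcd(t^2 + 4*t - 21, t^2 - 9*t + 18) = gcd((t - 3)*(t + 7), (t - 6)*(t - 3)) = t - 3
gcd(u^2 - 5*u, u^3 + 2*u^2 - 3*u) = u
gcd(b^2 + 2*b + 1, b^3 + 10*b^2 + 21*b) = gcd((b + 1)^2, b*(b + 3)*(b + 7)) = 1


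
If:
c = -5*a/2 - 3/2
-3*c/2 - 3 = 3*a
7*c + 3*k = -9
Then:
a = 1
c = -4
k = 19/3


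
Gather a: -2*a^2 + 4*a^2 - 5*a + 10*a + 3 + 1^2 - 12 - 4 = 2*a^2 + 5*a - 12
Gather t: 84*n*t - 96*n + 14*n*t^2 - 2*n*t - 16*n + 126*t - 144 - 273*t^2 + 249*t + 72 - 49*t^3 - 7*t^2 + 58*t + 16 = -112*n - 49*t^3 + t^2*(14*n - 280) + t*(82*n + 433) - 56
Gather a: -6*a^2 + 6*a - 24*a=-6*a^2 - 18*a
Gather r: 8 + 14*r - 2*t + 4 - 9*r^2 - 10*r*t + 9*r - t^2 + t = -9*r^2 + r*(23 - 10*t) - t^2 - t + 12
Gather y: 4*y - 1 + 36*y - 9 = 40*y - 10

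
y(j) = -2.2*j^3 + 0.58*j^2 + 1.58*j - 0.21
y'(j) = -6.6*j^2 + 1.16*j + 1.58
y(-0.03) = -0.26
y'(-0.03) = 1.54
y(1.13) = -0.86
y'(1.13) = -5.54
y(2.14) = -15.73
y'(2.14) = -26.16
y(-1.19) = 2.44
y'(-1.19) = -9.15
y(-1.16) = 2.17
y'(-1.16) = -8.65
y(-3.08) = 64.71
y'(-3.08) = -64.60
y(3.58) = -88.06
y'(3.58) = -78.86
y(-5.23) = 322.11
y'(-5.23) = -185.02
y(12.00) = -3699.33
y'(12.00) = -934.90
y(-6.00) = 486.39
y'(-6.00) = -242.98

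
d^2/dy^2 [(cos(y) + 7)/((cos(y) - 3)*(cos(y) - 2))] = (-33*(1 - cos(y)^2)^2 - cos(y)^5 + 143*cos(y)^3 - 61*cos(y)^2 - 492*cos(y) + 359)/((cos(y) - 3)^3*(cos(y) - 2)^3)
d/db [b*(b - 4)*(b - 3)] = 3*b^2 - 14*b + 12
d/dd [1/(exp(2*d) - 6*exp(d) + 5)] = 2*(3 - exp(d))*exp(d)/(exp(2*d) - 6*exp(d) + 5)^2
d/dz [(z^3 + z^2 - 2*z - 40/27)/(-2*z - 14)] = (-z^3 - 11*z^2 - 7*z + 169/27)/(z^2 + 14*z + 49)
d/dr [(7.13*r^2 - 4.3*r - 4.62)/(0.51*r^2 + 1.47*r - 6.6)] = (12.6741*r^2 - 89.4036*r + 35.1714)/(0.2601*r^4 + 1.4994*r^3 - 4.5711*r^2 - 19.404*r + 43.56)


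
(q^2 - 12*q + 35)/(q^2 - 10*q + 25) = (q - 7)/(q - 5)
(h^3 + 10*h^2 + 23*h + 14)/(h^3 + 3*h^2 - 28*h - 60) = (h^2 + 8*h + 7)/(h^2 + h - 30)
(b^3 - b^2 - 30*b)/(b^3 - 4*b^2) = (b^2 - b - 30)/(b*(b - 4))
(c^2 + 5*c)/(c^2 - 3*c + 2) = c*(c + 5)/(c^2 - 3*c + 2)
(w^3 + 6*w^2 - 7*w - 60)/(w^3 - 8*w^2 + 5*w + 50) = (w^3 + 6*w^2 - 7*w - 60)/(w^3 - 8*w^2 + 5*w + 50)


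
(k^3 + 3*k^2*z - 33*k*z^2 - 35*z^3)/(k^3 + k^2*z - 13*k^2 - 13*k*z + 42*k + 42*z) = (k^2 + 2*k*z - 35*z^2)/(k^2 - 13*k + 42)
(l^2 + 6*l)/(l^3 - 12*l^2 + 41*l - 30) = l*(l + 6)/(l^3 - 12*l^2 + 41*l - 30)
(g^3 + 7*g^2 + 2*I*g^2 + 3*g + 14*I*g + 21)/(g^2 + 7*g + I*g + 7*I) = (g^2 + 2*I*g + 3)/(g + I)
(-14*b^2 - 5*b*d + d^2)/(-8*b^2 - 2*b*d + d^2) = (7*b - d)/(4*b - d)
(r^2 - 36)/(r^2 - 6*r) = (r + 6)/r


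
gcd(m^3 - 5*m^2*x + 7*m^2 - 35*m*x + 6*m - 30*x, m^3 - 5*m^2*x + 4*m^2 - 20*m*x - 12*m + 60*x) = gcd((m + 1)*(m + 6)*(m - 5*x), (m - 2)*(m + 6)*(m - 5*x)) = -m^2 + 5*m*x - 6*m + 30*x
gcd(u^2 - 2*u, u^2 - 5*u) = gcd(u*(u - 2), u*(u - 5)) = u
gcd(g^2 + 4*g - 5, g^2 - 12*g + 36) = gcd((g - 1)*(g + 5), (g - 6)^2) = 1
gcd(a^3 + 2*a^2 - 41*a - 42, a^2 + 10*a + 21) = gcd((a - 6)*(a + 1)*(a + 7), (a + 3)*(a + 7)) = a + 7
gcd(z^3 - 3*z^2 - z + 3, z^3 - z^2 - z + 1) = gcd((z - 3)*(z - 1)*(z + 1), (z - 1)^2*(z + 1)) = z^2 - 1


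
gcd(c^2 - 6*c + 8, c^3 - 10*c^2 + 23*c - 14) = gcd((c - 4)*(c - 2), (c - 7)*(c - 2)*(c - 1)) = c - 2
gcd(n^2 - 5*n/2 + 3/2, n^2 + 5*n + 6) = 1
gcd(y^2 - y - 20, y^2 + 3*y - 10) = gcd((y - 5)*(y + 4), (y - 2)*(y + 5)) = 1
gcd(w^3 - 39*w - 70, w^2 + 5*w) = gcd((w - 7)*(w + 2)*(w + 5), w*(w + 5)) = w + 5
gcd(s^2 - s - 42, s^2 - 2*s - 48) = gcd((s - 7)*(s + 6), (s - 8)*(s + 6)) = s + 6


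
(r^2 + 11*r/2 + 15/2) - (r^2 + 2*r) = 7*r/2 + 15/2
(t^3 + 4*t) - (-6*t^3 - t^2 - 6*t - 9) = 7*t^3 + t^2 + 10*t + 9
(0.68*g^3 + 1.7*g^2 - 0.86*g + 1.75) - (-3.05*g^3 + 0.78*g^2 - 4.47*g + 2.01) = 3.73*g^3 + 0.92*g^2 + 3.61*g - 0.26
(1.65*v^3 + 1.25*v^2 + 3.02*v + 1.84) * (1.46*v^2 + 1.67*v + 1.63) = 2.409*v^5 + 4.5805*v^4 + 9.1862*v^3 + 9.7673*v^2 + 7.9954*v + 2.9992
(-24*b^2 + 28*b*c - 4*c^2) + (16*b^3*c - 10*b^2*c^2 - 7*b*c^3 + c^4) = 16*b^3*c - 10*b^2*c^2 - 24*b^2 - 7*b*c^3 + 28*b*c + c^4 - 4*c^2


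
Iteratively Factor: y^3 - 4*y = (y - 2)*(y^2 + 2*y) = (y - 2)*(y + 2)*(y)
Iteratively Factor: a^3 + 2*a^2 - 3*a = (a + 3)*(a^2 - a) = a*(a + 3)*(a - 1)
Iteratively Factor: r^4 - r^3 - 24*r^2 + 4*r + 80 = (r - 5)*(r^3 + 4*r^2 - 4*r - 16) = (r - 5)*(r + 2)*(r^2 + 2*r - 8) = (r - 5)*(r - 2)*(r + 2)*(r + 4)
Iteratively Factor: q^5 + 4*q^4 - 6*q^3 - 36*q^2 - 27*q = (q + 1)*(q^4 + 3*q^3 - 9*q^2 - 27*q) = (q + 1)*(q + 3)*(q^3 - 9*q) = (q + 1)*(q + 3)^2*(q^2 - 3*q) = (q - 3)*(q + 1)*(q + 3)^2*(q)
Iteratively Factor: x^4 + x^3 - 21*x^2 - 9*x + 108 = (x + 4)*(x^3 - 3*x^2 - 9*x + 27) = (x - 3)*(x + 4)*(x^2 - 9) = (x - 3)*(x + 3)*(x + 4)*(x - 3)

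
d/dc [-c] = -1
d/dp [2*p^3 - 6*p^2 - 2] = 6*p*(p - 2)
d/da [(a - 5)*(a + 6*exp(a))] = a + (a - 5)*(6*exp(a) + 1) + 6*exp(a)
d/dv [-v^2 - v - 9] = -2*v - 1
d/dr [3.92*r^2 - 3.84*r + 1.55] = 7.84*r - 3.84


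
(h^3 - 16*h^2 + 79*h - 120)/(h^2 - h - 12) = (-h^3 + 16*h^2 - 79*h + 120)/(-h^2 + h + 12)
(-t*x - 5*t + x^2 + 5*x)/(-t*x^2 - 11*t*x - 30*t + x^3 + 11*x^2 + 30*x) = 1/(x + 6)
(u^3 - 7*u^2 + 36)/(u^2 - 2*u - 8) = (u^2 - 9*u + 18)/(u - 4)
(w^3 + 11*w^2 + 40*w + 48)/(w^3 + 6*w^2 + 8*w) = (w^2 + 7*w + 12)/(w*(w + 2))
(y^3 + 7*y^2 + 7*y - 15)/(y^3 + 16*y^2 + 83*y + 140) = (y^2 + 2*y - 3)/(y^2 + 11*y + 28)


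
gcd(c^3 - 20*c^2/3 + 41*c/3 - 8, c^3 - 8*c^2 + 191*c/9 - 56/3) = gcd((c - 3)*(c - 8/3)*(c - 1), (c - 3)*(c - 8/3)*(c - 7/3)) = c^2 - 17*c/3 + 8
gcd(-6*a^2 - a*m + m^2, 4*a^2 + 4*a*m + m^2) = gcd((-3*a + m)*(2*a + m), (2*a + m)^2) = 2*a + m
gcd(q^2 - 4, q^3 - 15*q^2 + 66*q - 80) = q - 2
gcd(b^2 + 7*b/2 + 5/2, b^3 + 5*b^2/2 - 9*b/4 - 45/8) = b + 5/2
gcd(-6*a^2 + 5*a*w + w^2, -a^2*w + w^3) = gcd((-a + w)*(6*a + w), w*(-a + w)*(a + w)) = -a + w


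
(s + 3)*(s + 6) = s^2 + 9*s + 18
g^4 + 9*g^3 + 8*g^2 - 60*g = g*(g - 2)*(g + 5)*(g + 6)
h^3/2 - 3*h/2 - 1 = (h/2 + 1/2)*(h - 2)*(h + 1)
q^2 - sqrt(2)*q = q*(q - sqrt(2))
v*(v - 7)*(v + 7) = v^3 - 49*v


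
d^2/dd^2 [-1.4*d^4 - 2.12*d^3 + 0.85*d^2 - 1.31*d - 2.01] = -16.8*d^2 - 12.72*d + 1.7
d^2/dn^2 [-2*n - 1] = 0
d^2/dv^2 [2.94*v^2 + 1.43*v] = 5.88000000000000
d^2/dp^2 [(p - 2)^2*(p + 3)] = 6*p - 2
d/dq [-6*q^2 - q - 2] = -12*q - 1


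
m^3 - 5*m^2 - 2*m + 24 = (m - 4)*(m - 3)*(m + 2)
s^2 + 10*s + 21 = (s + 3)*(s + 7)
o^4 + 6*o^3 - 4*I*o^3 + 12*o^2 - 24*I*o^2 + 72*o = o*(o + 6)*(o - 6*I)*(o + 2*I)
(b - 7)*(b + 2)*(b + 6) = b^3 + b^2 - 44*b - 84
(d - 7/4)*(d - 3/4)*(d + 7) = d^3 + 9*d^2/2 - 259*d/16 + 147/16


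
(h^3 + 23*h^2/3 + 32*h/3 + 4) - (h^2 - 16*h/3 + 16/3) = h^3 + 20*h^2/3 + 16*h - 4/3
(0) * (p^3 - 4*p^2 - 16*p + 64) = 0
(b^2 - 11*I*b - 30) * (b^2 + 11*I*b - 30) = b^4 + 61*b^2 + 900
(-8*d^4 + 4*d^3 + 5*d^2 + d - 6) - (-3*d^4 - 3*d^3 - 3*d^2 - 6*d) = -5*d^4 + 7*d^3 + 8*d^2 + 7*d - 6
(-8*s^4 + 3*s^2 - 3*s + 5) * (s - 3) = -8*s^5 + 24*s^4 + 3*s^3 - 12*s^2 + 14*s - 15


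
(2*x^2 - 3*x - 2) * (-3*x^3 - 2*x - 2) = -6*x^5 + 9*x^4 + 2*x^3 + 2*x^2 + 10*x + 4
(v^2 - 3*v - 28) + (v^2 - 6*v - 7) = 2*v^2 - 9*v - 35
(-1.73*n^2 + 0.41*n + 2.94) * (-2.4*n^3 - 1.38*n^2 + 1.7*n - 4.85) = 4.152*n^5 + 1.4034*n^4 - 10.5628*n^3 + 5.0303*n^2 + 3.0095*n - 14.259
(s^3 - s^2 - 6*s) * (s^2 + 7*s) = s^5 + 6*s^4 - 13*s^3 - 42*s^2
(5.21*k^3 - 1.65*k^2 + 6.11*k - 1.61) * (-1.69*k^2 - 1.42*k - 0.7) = -8.8049*k^5 - 4.6097*k^4 - 11.6299*k^3 - 4.8003*k^2 - 1.9908*k + 1.127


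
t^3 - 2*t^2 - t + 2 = (t - 2)*(t - 1)*(t + 1)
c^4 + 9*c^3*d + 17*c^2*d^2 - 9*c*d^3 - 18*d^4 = (c - d)*(c + d)*(c + 3*d)*(c + 6*d)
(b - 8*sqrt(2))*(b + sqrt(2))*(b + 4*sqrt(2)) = b^3 - 3*sqrt(2)*b^2 - 72*b - 64*sqrt(2)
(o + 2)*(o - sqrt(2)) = o^2 - sqrt(2)*o + 2*o - 2*sqrt(2)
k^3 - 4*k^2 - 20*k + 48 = (k - 6)*(k - 2)*(k + 4)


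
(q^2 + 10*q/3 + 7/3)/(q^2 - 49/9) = 3*(q + 1)/(3*q - 7)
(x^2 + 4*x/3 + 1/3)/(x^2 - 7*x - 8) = (x + 1/3)/(x - 8)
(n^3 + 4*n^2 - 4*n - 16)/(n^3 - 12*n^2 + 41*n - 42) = (n^2 + 6*n + 8)/(n^2 - 10*n + 21)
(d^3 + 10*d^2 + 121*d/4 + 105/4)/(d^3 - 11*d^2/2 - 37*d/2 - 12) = (2*d^2 + 17*d + 35)/(2*(d^2 - 7*d - 8))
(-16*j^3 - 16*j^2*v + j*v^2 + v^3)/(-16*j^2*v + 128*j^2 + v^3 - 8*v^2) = (j + v)/(v - 8)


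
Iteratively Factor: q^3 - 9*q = (q - 3)*(q^2 + 3*q) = q*(q - 3)*(q + 3)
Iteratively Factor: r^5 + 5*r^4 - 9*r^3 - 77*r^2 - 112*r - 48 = (r + 1)*(r^4 + 4*r^3 - 13*r^2 - 64*r - 48) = (r + 1)^2*(r^3 + 3*r^2 - 16*r - 48) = (r + 1)^2*(r + 4)*(r^2 - r - 12) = (r + 1)^2*(r + 3)*(r + 4)*(r - 4)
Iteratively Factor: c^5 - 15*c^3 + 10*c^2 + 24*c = (c)*(c^4 - 15*c^2 + 10*c + 24) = c*(c - 3)*(c^3 + 3*c^2 - 6*c - 8) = c*(c - 3)*(c + 4)*(c^2 - c - 2) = c*(c - 3)*(c + 1)*(c + 4)*(c - 2)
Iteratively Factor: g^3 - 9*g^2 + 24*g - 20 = (g - 2)*(g^2 - 7*g + 10) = (g - 2)^2*(g - 5)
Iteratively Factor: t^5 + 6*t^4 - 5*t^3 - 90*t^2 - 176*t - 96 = (t + 2)*(t^4 + 4*t^3 - 13*t^2 - 64*t - 48) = (t + 2)*(t + 3)*(t^3 + t^2 - 16*t - 16) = (t - 4)*(t + 2)*(t + 3)*(t^2 + 5*t + 4) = (t - 4)*(t + 1)*(t + 2)*(t + 3)*(t + 4)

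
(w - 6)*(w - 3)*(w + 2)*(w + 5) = w^4 - 2*w^3 - 35*w^2 + 36*w + 180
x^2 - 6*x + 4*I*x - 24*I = (x - 6)*(x + 4*I)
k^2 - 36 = (k - 6)*(k + 6)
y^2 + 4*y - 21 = (y - 3)*(y + 7)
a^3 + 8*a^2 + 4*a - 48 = (a - 2)*(a + 4)*(a + 6)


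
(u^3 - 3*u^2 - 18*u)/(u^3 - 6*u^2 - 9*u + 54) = u/(u - 3)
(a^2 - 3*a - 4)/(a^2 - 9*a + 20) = (a + 1)/(a - 5)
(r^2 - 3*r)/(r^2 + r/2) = 2*(r - 3)/(2*r + 1)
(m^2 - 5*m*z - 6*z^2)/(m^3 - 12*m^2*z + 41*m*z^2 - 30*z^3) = (m + z)/(m^2 - 6*m*z + 5*z^2)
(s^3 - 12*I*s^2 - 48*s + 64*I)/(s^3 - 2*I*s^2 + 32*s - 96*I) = (s - 4*I)/(s + 6*I)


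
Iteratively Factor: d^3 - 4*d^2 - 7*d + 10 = (d - 5)*(d^2 + d - 2) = (d - 5)*(d - 1)*(d + 2)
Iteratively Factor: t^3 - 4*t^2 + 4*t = (t - 2)*(t^2 - 2*t) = (t - 2)^2*(t)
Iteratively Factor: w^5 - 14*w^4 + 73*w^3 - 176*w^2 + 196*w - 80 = (w - 2)*(w^4 - 12*w^3 + 49*w^2 - 78*w + 40) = (w - 5)*(w - 2)*(w^3 - 7*w^2 + 14*w - 8) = (w - 5)*(w - 4)*(w - 2)*(w^2 - 3*w + 2) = (w - 5)*(w - 4)*(w - 2)^2*(w - 1)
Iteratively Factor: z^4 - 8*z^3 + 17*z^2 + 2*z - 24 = (z - 3)*(z^3 - 5*z^2 + 2*z + 8) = (z - 3)*(z - 2)*(z^2 - 3*z - 4) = (z - 4)*(z - 3)*(z - 2)*(z + 1)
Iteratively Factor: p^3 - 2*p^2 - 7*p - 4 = (p + 1)*(p^2 - 3*p - 4) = (p + 1)^2*(p - 4)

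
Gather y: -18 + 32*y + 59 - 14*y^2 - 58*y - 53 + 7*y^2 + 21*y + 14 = -7*y^2 - 5*y + 2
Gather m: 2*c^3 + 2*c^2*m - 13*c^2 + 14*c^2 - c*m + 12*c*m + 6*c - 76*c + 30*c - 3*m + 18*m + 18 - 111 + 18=2*c^3 + c^2 - 40*c + m*(2*c^2 + 11*c + 15) - 75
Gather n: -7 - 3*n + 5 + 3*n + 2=0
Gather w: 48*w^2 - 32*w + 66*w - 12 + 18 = 48*w^2 + 34*w + 6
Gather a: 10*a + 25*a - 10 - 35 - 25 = 35*a - 70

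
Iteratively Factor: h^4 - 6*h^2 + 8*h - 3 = (h - 1)*(h^3 + h^2 - 5*h + 3) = (h - 1)^2*(h^2 + 2*h - 3) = (h - 1)^2*(h + 3)*(h - 1)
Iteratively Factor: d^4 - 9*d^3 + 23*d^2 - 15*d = (d - 1)*(d^3 - 8*d^2 + 15*d) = d*(d - 1)*(d^2 - 8*d + 15) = d*(d - 3)*(d - 1)*(d - 5)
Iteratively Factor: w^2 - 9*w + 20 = (w - 5)*(w - 4)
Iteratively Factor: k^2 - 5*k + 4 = (k - 4)*(k - 1)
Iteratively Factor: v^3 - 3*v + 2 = (v - 1)*(v^2 + v - 2) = (v - 1)*(v + 2)*(v - 1)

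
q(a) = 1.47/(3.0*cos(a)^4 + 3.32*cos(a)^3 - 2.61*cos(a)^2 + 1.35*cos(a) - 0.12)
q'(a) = 1.47*(12.0*sin(a)*cos(a)^3 + 9.96*sin(a)*cos(a)^2 - 5.22*sin(a)*cos(a) + 1.35*sin(a))/(3.0*cos(a)^4 + 3.32*cos(a)^3 - 2.61*cos(a)^2 + 1.35*cos(a) - 0.12)^2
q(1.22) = 6.93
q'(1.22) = 37.36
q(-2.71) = -0.37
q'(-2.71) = -0.21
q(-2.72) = -0.37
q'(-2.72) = -0.20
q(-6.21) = 0.30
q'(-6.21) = 0.08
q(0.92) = 1.67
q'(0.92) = 6.78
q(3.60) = -0.38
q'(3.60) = -0.23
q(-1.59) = -10.01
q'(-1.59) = -99.00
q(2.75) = -0.36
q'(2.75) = 0.18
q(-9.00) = -0.37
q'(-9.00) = -0.20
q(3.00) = -0.34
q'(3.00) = 0.05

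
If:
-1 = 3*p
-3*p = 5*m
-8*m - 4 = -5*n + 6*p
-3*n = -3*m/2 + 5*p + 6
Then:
No Solution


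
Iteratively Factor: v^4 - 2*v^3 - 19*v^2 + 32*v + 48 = (v + 1)*(v^3 - 3*v^2 - 16*v + 48) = (v - 4)*(v + 1)*(v^2 + v - 12) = (v - 4)*(v - 3)*(v + 1)*(v + 4)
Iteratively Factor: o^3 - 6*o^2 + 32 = (o - 4)*(o^2 - 2*o - 8) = (o - 4)^2*(o + 2)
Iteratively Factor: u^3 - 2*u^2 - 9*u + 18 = (u - 3)*(u^2 + u - 6) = (u - 3)*(u + 3)*(u - 2)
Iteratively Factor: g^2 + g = (g + 1)*(g)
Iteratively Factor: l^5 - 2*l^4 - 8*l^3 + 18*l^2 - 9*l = (l)*(l^4 - 2*l^3 - 8*l^2 + 18*l - 9) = l*(l + 3)*(l^3 - 5*l^2 + 7*l - 3) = l*(l - 1)*(l + 3)*(l^2 - 4*l + 3) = l*(l - 3)*(l - 1)*(l + 3)*(l - 1)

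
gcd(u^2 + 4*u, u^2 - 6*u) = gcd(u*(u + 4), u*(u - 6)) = u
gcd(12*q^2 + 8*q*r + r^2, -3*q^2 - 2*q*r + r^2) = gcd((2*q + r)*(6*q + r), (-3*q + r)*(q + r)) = 1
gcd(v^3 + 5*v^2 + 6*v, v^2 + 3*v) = v^2 + 3*v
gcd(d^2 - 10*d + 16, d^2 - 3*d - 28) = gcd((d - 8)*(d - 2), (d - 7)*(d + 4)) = 1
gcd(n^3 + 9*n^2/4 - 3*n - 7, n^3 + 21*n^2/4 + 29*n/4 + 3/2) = n + 2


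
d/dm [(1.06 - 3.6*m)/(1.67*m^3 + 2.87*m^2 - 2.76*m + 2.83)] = (12.024*m^3 + 5.0214*m^2 - 6.0844*m - 7.2624)/(2.7889*m^6 + 9.5858*m^5 - 0.981499999999999*m^4 - 6.3902*m^3 + 23.8618*m^2 - 15.6216*m + 8.0089)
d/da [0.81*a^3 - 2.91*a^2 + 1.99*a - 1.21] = 2.43*a^2 - 5.82*a + 1.99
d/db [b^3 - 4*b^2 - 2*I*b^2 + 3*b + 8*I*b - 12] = 3*b^2 - 8*b - 4*I*b + 3 + 8*I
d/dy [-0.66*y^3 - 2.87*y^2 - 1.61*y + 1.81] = -1.98*y^2 - 5.74*y - 1.61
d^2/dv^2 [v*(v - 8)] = 2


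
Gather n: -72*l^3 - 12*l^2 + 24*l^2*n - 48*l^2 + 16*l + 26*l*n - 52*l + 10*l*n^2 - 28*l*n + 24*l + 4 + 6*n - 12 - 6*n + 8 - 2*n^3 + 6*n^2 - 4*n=-72*l^3 - 60*l^2 - 12*l - 2*n^3 + n^2*(10*l + 6) + n*(24*l^2 - 2*l - 4)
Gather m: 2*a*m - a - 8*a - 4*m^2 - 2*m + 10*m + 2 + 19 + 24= -9*a - 4*m^2 + m*(2*a + 8) + 45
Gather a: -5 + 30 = 25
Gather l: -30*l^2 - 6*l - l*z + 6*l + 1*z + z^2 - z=-30*l^2 - l*z + z^2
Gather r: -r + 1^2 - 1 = -r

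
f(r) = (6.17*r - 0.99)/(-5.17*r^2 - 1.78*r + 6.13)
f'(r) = (6.17*r - 0.99)*(10.34*r + 1.78)/(-5.17*r^2 - 1.78*r + 6.13)^2 + 6.17/(-5.17*r^2 - 1.78*r + 6.13) = (31.8989*r^2 - 10.2366*r + 36.0599)/(26.7289*r^4 + 18.4052*r^3 - 60.2158*r^2 - 21.8228*r + 37.5769)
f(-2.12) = 1.06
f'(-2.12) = 1.13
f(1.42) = -1.14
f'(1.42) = 1.84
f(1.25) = -1.61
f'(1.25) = 4.20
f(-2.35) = 0.85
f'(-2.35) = 0.71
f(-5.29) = 0.26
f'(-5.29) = 0.06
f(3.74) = -0.30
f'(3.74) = 0.08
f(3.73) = -0.30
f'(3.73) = 0.08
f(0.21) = 0.06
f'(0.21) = 1.16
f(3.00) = -0.38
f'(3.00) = 0.14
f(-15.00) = 0.08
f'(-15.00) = 0.01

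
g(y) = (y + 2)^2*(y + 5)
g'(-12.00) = 240.00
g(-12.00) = -700.00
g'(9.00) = 429.00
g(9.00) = 1694.00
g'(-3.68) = -1.61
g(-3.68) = 3.73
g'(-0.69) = 13.01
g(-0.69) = 7.40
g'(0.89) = 42.40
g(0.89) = 49.19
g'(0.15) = 26.77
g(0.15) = 23.81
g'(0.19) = 27.53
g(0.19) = 24.89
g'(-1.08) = 8.06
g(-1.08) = 3.32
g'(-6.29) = 29.47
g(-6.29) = -23.74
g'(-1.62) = 2.71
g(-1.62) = 0.49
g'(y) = (y + 2)^2 + (y + 5)*(2*y + 4)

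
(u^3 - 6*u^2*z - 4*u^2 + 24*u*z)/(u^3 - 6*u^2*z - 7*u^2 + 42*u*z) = (u - 4)/(u - 7)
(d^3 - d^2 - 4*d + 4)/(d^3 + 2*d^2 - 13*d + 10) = (d + 2)/(d + 5)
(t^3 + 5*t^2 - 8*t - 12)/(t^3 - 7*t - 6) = (t^2 + 4*t - 12)/(t^2 - t - 6)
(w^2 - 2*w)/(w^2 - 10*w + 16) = w/(w - 8)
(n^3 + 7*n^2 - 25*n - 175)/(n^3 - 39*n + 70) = (n + 5)/(n - 2)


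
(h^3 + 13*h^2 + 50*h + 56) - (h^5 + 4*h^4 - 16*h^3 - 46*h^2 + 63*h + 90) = -h^5 - 4*h^4 + 17*h^3 + 59*h^2 - 13*h - 34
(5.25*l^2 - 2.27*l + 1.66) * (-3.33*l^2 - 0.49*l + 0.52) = -17.4825*l^4 + 4.9866*l^3 - 1.6855*l^2 - 1.9938*l + 0.8632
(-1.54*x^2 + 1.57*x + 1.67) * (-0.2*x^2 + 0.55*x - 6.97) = 0.308*x^4 - 1.161*x^3 + 11.2633*x^2 - 10.0244*x - 11.6399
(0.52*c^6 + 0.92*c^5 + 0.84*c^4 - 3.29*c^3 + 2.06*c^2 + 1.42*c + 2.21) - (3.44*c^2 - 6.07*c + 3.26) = 0.52*c^6 + 0.92*c^5 + 0.84*c^4 - 3.29*c^3 - 1.38*c^2 + 7.49*c - 1.05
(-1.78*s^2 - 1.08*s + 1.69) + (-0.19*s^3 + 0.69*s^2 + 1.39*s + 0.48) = -0.19*s^3 - 1.09*s^2 + 0.31*s + 2.17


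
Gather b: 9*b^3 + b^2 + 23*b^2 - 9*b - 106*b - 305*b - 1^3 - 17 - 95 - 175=9*b^3 + 24*b^2 - 420*b - 288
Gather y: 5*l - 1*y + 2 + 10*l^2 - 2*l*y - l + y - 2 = 10*l^2 - 2*l*y + 4*l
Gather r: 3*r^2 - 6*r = 3*r^2 - 6*r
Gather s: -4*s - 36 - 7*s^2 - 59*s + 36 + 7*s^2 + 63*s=0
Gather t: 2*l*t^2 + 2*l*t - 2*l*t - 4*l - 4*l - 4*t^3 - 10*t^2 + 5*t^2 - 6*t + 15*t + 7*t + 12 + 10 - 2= -8*l - 4*t^3 + t^2*(2*l - 5) + 16*t + 20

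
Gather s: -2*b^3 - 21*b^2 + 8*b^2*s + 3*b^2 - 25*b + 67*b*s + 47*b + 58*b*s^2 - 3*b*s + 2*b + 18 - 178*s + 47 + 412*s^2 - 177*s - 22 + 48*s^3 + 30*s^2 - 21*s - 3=-2*b^3 - 18*b^2 + 24*b + 48*s^3 + s^2*(58*b + 442) + s*(8*b^2 + 64*b - 376) + 40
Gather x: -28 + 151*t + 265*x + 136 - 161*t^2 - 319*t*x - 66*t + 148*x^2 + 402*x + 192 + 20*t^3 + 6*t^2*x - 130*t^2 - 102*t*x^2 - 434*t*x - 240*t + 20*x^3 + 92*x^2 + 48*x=20*t^3 - 291*t^2 - 155*t + 20*x^3 + x^2*(240 - 102*t) + x*(6*t^2 - 753*t + 715) + 300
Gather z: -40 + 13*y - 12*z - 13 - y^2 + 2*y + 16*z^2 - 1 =-y^2 + 15*y + 16*z^2 - 12*z - 54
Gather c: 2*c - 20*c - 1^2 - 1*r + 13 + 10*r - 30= -18*c + 9*r - 18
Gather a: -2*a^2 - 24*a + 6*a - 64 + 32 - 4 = -2*a^2 - 18*a - 36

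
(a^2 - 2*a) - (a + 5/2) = a^2 - 3*a - 5/2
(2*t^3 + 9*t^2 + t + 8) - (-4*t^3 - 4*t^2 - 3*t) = 6*t^3 + 13*t^2 + 4*t + 8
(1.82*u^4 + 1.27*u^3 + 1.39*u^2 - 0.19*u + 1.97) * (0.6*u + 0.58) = 1.092*u^5 + 1.8176*u^4 + 1.5706*u^3 + 0.6922*u^2 + 1.0718*u + 1.1426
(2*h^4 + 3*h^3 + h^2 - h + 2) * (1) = 2*h^4 + 3*h^3 + h^2 - h + 2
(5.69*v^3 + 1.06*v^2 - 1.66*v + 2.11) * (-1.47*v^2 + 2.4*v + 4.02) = -8.3643*v^5 + 12.0978*v^4 + 27.858*v^3 - 2.8245*v^2 - 1.6092*v + 8.4822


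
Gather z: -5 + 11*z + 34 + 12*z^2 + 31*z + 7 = 12*z^2 + 42*z + 36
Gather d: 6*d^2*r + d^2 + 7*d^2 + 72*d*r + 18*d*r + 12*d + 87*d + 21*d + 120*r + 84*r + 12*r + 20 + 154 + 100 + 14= d^2*(6*r + 8) + d*(90*r + 120) + 216*r + 288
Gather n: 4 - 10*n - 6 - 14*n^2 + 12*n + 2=-14*n^2 + 2*n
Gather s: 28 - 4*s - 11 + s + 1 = 18 - 3*s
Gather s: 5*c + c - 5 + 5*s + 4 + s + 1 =6*c + 6*s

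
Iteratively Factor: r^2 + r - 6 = (r - 2)*(r + 3)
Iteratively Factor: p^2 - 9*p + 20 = (p - 4)*(p - 5)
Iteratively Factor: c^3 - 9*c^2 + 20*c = (c)*(c^2 - 9*c + 20) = c*(c - 5)*(c - 4)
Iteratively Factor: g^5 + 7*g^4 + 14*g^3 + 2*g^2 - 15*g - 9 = (g + 1)*(g^4 + 6*g^3 + 8*g^2 - 6*g - 9) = (g - 1)*(g + 1)*(g^3 + 7*g^2 + 15*g + 9) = (g - 1)*(g + 1)^2*(g^2 + 6*g + 9) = (g - 1)*(g + 1)^2*(g + 3)*(g + 3)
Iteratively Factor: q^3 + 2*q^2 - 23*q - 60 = (q + 3)*(q^2 - q - 20) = (q - 5)*(q + 3)*(q + 4)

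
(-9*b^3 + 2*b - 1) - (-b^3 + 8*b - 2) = -8*b^3 - 6*b + 1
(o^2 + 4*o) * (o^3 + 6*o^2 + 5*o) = o^5 + 10*o^4 + 29*o^3 + 20*o^2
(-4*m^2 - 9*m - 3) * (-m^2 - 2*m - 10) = 4*m^4 + 17*m^3 + 61*m^2 + 96*m + 30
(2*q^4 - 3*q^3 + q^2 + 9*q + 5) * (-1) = -2*q^4 + 3*q^3 - q^2 - 9*q - 5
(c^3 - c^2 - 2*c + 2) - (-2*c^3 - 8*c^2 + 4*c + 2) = 3*c^3 + 7*c^2 - 6*c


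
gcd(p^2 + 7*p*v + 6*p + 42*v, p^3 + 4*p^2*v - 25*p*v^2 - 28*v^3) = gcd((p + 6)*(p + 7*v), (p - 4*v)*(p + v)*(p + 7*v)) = p + 7*v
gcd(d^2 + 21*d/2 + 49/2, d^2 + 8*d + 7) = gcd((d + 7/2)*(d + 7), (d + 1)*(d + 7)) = d + 7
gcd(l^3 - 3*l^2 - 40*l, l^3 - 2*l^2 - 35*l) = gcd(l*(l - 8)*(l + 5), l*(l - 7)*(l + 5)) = l^2 + 5*l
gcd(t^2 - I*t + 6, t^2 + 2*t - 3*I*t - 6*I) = t - 3*I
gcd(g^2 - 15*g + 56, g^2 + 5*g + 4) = 1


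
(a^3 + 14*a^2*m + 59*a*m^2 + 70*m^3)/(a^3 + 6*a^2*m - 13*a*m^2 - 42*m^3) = (a + 5*m)/(a - 3*m)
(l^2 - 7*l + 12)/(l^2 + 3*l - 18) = (l - 4)/(l + 6)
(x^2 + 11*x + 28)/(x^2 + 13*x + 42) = (x + 4)/(x + 6)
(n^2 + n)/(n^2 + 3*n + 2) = n/(n + 2)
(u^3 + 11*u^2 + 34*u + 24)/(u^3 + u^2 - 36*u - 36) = (u + 4)/(u - 6)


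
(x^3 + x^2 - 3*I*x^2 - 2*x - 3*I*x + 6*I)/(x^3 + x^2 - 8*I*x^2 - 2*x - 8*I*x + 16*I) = (x - 3*I)/(x - 8*I)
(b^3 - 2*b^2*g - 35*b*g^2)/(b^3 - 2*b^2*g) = (b^2 - 2*b*g - 35*g^2)/(b*(b - 2*g))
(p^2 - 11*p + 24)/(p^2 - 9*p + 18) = (p - 8)/(p - 6)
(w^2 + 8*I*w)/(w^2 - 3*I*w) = (w + 8*I)/(w - 3*I)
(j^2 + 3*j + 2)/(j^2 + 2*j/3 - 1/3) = 3*(j + 2)/(3*j - 1)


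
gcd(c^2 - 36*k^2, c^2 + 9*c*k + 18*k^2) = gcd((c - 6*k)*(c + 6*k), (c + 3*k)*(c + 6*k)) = c + 6*k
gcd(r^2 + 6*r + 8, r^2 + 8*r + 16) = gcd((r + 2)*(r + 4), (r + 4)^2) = r + 4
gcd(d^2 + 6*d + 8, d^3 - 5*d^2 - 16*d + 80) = d + 4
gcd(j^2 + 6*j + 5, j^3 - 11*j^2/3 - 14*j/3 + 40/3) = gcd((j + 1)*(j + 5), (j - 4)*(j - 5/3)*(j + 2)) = 1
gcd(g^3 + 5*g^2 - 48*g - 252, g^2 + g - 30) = g + 6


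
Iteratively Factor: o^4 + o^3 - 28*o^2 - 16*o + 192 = (o - 4)*(o^3 + 5*o^2 - 8*o - 48) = (o - 4)*(o - 3)*(o^2 + 8*o + 16) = (o - 4)*(o - 3)*(o + 4)*(o + 4)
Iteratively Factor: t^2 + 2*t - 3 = (t + 3)*(t - 1)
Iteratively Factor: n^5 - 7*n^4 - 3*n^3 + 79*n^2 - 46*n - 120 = (n + 3)*(n^4 - 10*n^3 + 27*n^2 - 2*n - 40) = (n - 5)*(n + 3)*(n^3 - 5*n^2 + 2*n + 8) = (n - 5)*(n + 1)*(n + 3)*(n^2 - 6*n + 8) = (n - 5)*(n - 2)*(n + 1)*(n + 3)*(n - 4)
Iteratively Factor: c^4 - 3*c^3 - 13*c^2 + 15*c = (c)*(c^3 - 3*c^2 - 13*c + 15) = c*(c - 1)*(c^2 - 2*c - 15) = c*(c - 1)*(c + 3)*(c - 5)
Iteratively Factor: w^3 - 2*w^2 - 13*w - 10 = (w + 1)*(w^2 - 3*w - 10) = (w - 5)*(w + 1)*(w + 2)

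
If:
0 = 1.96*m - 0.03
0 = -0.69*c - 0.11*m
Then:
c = -0.00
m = 0.02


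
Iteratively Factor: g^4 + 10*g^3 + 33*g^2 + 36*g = (g + 4)*(g^3 + 6*g^2 + 9*g) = (g + 3)*(g + 4)*(g^2 + 3*g) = g*(g + 3)*(g + 4)*(g + 3)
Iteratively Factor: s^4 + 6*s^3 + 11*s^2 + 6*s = (s + 2)*(s^3 + 4*s^2 + 3*s) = (s + 1)*(s + 2)*(s^2 + 3*s) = (s + 1)*(s + 2)*(s + 3)*(s)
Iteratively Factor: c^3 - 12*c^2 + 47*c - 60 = (c - 3)*(c^2 - 9*c + 20) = (c - 5)*(c - 3)*(c - 4)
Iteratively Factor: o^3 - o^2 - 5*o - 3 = (o + 1)*(o^2 - 2*o - 3) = (o - 3)*(o + 1)*(o + 1)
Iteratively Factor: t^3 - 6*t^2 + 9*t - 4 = (t - 4)*(t^2 - 2*t + 1) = (t - 4)*(t - 1)*(t - 1)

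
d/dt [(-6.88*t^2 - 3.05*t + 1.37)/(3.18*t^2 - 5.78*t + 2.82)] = (49.4654*t^2 - 47.5164*t - 0.682399999999999)/(10.1124*t^4 - 36.7608*t^3 + 51.3436*t^2 - 32.5992*t + 7.9524)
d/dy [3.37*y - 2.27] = 3.37000000000000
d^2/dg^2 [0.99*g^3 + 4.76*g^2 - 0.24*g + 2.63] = 5.94*g + 9.52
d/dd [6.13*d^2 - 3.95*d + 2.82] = 12.26*d - 3.95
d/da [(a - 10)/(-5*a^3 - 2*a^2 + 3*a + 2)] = 2*(5*a^3 - 74*a^2 - 20*a + 16)/(25*a^6 + 20*a^5 - 26*a^4 - 32*a^3 + a^2 + 12*a + 4)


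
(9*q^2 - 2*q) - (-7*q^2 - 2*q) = 16*q^2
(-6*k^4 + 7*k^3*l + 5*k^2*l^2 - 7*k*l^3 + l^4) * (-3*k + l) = 18*k^5 - 27*k^4*l - 8*k^3*l^2 + 26*k^2*l^3 - 10*k*l^4 + l^5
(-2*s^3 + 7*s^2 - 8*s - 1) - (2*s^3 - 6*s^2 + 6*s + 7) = -4*s^3 + 13*s^2 - 14*s - 8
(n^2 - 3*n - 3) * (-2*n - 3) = -2*n^3 + 3*n^2 + 15*n + 9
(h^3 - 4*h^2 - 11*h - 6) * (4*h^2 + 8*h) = 4*h^5 - 8*h^4 - 76*h^3 - 112*h^2 - 48*h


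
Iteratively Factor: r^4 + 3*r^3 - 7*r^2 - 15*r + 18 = (r + 3)*(r^3 - 7*r + 6) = (r - 2)*(r + 3)*(r^2 + 2*r - 3) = (r - 2)*(r + 3)^2*(r - 1)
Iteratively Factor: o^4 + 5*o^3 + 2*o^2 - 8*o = (o + 4)*(o^3 + o^2 - 2*o) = (o + 2)*(o + 4)*(o^2 - o) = o*(o + 2)*(o + 4)*(o - 1)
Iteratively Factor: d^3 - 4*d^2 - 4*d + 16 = (d - 4)*(d^2 - 4) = (d - 4)*(d + 2)*(d - 2)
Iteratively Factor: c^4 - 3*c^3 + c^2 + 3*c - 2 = (c - 1)*(c^3 - 2*c^2 - c + 2) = (c - 2)*(c - 1)*(c^2 - 1) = (c - 2)*(c - 1)^2*(c + 1)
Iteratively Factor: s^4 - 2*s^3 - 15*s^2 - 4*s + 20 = (s - 1)*(s^3 - s^2 - 16*s - 20) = (s - 5)*(s - 1)*(s^2 + 4*s + 4) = (s - 5)*(s - 1)*(s + 2)*(s + 2)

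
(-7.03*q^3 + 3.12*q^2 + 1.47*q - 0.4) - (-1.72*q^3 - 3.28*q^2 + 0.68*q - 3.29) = -5.31*q^3 + 6.4*q^2 + 0.79*q + 2.89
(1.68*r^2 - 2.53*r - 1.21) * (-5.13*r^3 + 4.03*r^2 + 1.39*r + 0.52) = -8.6184*r^5 + 19.7493*r^4 - 1.6534*r^3 - 7.5194*r^2 - 2.9975*r - 0.6292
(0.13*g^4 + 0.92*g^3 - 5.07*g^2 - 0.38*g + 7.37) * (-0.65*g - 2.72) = -0.0845*g^5 - 0.9516*g^4 + 0.7931*g^3 + 14.0374*g^2 - 3.7569*g - 20.0464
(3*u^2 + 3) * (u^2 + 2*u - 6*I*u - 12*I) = 3*u^4 + 6*u^3 - 18*I*u^3 + 3*u^2 - 36*I*u^2 + 6*u - 18*I*u - 36*I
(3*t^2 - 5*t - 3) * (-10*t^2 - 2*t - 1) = -30*t^4 + 44*t^3 + 37*t^2 + 11*t + 3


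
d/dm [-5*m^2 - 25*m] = -10*m - 25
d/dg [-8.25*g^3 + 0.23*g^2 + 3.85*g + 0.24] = -24.75*g^2 + 0.46*g + 3.85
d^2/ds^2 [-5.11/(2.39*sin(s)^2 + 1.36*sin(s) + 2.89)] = (116.755324*sin(s)^4 + 49.828632*sin(s)^3 - 306.862654*sin(s)^2 - 119.741608*sin(s) + 51.68765)/(2.39*sin(s)^2 + 1.36*sin(s) + 2.89)^3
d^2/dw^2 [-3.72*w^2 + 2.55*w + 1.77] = -7.44000000000000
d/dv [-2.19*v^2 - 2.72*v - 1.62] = -4.38*v - 2.72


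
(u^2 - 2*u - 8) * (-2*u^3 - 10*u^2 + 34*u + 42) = -2*u^5 - 6*u^4 + 70*u^3 + 54*u^2 - 356*u - 336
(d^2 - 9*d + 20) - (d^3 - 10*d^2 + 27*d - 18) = -d^3 + 11*d^2 - 36*d + 38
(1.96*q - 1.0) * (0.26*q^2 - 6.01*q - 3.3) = 0.5096*q^3 - 12.0396*q^2 - 0.458*q + 3.3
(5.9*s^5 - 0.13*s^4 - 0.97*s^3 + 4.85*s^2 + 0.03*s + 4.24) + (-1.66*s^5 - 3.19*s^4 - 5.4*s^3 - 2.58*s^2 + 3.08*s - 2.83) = 4.24*s^5 - 3.32*s^4 - 6.37*s^3 + 2.27*s^2 + 3.11*s + 1.41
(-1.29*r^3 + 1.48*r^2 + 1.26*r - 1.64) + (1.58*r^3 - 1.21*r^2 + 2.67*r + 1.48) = 0.29*r^3 + 0.27*r^2 + 3.93*r - 0.16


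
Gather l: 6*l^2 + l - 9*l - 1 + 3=6*l^2 - 8*l + 2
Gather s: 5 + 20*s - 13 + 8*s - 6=28*s - 14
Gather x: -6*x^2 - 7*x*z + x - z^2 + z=-6*x^2 + x*(1 - 7*z) - z^2 + z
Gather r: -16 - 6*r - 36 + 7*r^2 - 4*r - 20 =7*r^2 - 10*r - 72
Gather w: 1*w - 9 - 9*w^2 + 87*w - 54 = -9*w^2 + 88*w - 63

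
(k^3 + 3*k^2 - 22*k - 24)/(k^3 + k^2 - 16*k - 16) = (k + 6)/(k + 4)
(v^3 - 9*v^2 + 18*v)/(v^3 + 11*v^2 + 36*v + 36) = v*(v^2 - 9*v + 18)/(v^3 + 11*v^2 + 36*v + 36)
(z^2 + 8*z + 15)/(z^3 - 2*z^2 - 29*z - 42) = (z + 5)/(z^2 - 5*z - 14)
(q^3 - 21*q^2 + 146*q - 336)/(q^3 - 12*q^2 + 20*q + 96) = (q - 7)/(q + 2)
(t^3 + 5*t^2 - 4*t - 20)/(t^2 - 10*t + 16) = (t^2 + 7*t + 10)/(t - 8)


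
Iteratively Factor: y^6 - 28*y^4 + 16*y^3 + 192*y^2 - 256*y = (y - 4)*(y^5 + 4*y^4 - 12*y^3 - 32*y^2 + 64*y) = (y - 4)*(y + 4)*(y^4 - 12*y^2 + 16*y) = y*(y - 4)*(y + 4)*(y^3 - 12*y + 16) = y*(y - 4)*(y + 4)^2*(y^2 - 4*y + 4) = y*(y - 4)*(y - 2)*(y + 4)^2*(y - 2)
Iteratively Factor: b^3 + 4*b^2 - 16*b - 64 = (b + 4)*(b^2 - 16) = (b - 4)*(b + 4)*(b + 4)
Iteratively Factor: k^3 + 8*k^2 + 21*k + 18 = (k + 3)*(k^2 + 5*k + 6) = (k + 3)^2*(k + 2)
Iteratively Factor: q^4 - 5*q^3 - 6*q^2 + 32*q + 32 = (q + 2)*(q^3 - 7*q^2 + 8*q + 16) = (q + 1)*(q + 2)*(q^2 - 8*q + 16) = (q - 4)*(q + 1)*(q + 2)*(q - 4)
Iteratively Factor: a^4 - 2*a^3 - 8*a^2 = (a)*(a^3 - 2*a^2 - 8*a) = a*(a + 2)*(a^2 - 4*a) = a^2*(a + 2)*(a - 4)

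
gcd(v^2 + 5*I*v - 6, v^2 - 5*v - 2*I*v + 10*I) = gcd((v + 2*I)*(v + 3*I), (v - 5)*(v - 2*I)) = 1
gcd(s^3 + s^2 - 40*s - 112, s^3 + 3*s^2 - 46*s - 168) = s^2 - 3*s - 28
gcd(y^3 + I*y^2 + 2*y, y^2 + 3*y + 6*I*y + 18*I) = 1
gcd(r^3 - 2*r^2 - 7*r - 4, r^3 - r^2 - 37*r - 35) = r + 1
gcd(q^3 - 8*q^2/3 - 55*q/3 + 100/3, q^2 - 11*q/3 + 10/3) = q - 5/3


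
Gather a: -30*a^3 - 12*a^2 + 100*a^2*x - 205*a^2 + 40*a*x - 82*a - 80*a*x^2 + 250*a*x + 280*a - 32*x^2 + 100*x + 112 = -30*a^3 + a^2*(100*x - 217) + a*(-80*x^2 + 290*x + 198) - 32*x^2 + 100*x + 112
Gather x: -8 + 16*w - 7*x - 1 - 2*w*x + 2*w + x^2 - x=18*w + x^2 + x*(-2*w - 8) - 9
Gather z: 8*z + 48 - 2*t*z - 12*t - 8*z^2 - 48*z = -12*t - 8*z^2 + z*(-2*t - 40) + 48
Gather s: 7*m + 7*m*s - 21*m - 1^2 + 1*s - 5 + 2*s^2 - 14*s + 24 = -14*m + 2*s^2 + s*(7*m - 13) + 18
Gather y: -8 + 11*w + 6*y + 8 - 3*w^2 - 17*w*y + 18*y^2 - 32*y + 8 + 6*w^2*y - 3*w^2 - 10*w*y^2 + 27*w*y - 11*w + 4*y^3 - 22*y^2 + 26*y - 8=-6*w^2 + 4*y^3 + y^2*(-10*w - 4) + y*(6*w^2 + 10*w)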